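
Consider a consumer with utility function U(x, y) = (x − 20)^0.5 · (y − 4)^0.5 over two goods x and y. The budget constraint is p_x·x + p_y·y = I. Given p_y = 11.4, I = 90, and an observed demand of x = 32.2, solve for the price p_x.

MRS = (y−4)/(x−20). Tangency with p_x/p_y gives y−4 = (p_x/p_y)·(x−20).
Substituting into the budget: x* = 20 + 0.5·(I − 20·p_x − 4·p_y)/p_x, and y* = 4 + 0.5·(…)/p_y.
Set x* = 32.2 in the demand function and solve for p_x: p_x = 1.

p_x = 1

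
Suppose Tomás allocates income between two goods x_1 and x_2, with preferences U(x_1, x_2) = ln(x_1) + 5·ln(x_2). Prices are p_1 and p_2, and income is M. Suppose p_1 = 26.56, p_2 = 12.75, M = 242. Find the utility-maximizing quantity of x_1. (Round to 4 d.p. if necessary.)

x_1* = 1.5186

Tangency: MRS = (1/5)·x_2/x_1 = p_1/p_2.
Rearranging, p_2·x_2 = 5·p_1·x_1. Substituting into the budget gives p_1·x_1·(1 + 5) = M.
Demand: x_1*(p_1,p_2,M) = 1/6·M/p_1 and x_2* = 5/6·M/p_2.
At p_1=26.56, p_2=12.75, M=242: x_1* = 1/6·242/26.56 = 1.5186.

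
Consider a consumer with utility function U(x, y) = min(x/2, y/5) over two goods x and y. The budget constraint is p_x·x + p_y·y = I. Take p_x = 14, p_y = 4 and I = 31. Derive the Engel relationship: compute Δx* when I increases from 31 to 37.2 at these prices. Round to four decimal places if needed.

With perfect complements, no substitution: consume in ratio x:y = 2:5.
Budget: p_x·x + p_y·(5/2)·x = I, so (2·p_x + 5·p_y)·x = 2·I.
Demand: x*(p_x,p_y,I) = 2·I/(2·p_x + 5·p_y), y* = 5·I/(2·p_x + 5·p_y).
Here 2·14 + 5·4 = 48, giving x* = 1.2917.
At I' = 37.2: x* = 1.55. Change: 1.55 − 1.2917 = 0.2583.

Δx* = 0.2583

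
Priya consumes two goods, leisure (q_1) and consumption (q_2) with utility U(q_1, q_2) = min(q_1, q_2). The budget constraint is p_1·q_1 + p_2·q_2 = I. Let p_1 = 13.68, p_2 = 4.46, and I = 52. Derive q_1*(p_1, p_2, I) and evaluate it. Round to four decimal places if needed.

With perfect complements, no substitution: consume in ratio q_1:q_2 = 1:1.
Budget: p_1·q_1 + p_2·q_1 = I, so (p_1 + p_2)·q_1 = I.
Demand: q_1*(p_1,p_2,I) = I/(p_1 + p_2), q_2* = I/(p_1 + p_2).
Here 13.68 + 4.46 = 18.14, giving q_1* = 2.8666.

q_1* = 2.8666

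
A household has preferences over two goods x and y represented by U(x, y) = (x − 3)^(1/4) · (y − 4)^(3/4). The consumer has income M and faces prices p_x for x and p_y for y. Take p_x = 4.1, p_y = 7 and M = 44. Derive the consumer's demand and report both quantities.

MRS = (1/3)·(y−4)/(x−3). Tangency with p_x/p_y gives y−4 = 3·(p_x/p_y)·(x−3).
Substituting into the budget: x* = 3 + 0.25·(M − 3·p_x − 4·p_y)/p_x, and y* = 4 + 0.75·(…)/p_y.
Discretionary income = 44 − 3·4.1 − 4·7 = 3.7; x* = 3 + 0.25·3.7/4.1 = 3.2256; y* = 4 + 0.75·3.7/7 = 4.3964.

x* = 3.2256, y* = 4.3964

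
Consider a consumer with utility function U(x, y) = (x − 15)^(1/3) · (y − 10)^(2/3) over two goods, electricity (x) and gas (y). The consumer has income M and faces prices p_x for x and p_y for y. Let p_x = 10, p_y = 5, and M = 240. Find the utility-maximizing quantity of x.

x* = 16.3333

This is Cobb-Douglas in (x−15, y−10): tangency gives 1/3·p_y·(y−10) = 2/3·p_x·(x−15).
Substituting into the budget: x* = 15 + 1/3·(M − 15·p_x − 10·p_y)/p_x, and y* = 10 + 2/3·(…)/p_y.
Discretionary income = 240 − 15·10 − 10·5 = 40; x* = 15 + 1/3·40/10 = 16.3333.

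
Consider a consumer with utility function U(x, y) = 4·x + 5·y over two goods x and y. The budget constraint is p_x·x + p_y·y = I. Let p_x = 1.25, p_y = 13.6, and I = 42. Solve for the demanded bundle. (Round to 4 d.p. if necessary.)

x* = 33.6, y* = 0

Linear utility — the consumer picks whichever good has higher MU/price: 4/1.25 = 3.2 vs 5/13.6 = 0.3676.
x gives more utility per dollar, so spend all income on x: x* = I/p_x, y* = 0.
Numerically: x* = 33.6, y* = 0.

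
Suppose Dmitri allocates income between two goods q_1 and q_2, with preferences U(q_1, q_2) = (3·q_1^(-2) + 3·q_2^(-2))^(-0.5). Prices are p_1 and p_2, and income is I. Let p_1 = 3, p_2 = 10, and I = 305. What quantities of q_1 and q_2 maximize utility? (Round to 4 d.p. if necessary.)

q_1* = 31.4617, q_2* = 21.0615

From the CES first-order condition, (q_2/q_1)^(3) = p_1/p_2.
Solve for the ratio: q_2/q_1 = [p_1/p_2]^(1/3).
With the ratio pinned down, the budget gives q_1* = I/(p_1 + p_2·(q_2/q_1)) and q_2* = (q_2/q_1)·q_1*.
Numerically q_2/q_1 = 0.669433, so q_1* = 305/(3 + 10·0.669433) = 31.4617 and q_2* = 0.669433·31.4617 = 21.0615.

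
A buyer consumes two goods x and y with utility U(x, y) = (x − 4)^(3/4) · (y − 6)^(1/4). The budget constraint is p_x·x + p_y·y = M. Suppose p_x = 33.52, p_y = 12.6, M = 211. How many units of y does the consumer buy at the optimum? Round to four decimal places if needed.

Let x' = x−4, y' = y−6. MRS = 3·y'/x' = p_x/p_y.
Substituting into the budget: x* = 4 + 0.75·(M − 4·p_x − 6·p_y)/p_x, and y* = 6 + 0.25·(…)/p_y.
Discretionary income = 211 − 4·33.52 − 6·12.6 = 1.32; y* = 6 + 0.25·1.32/12.6 = 6.0262.

y* = 6.0262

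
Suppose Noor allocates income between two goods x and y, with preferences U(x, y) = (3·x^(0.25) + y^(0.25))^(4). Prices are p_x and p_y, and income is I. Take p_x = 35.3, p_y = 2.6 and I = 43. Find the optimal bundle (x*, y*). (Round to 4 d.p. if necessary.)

x* = 0.7852, y* = 5.8779

MRS = MU_x/MU_y = 3·(y/x)^(0.75). Set equal to p_x/p_y.
Solve for the ratio: y/x = [(1/3)·p_x/p_y]^(4/3).
Substitute y = (y/x)·x into the budget: x* = I/(p_x + p_y·(y/x)).
Numerically y/x = 7.485833, so x* = 43/(35.3 + 2.6·7.485833) = 0.7852 and y* = 7.485833·0.7852 = 5.8779.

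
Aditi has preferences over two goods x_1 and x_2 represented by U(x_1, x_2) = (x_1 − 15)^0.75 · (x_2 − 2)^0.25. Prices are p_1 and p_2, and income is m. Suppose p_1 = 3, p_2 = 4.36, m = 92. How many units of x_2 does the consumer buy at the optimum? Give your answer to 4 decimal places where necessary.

This is Cobb-Douglas in (x_1−15, x_2−2): tangency gives 0.75·p_2·(x_2−2) = 0.25·p_1·(x_1−15).
After buying the subsistence bundle (15, 2), a share 0.75 of the remaining income goes to x_1: x_1* = 15 + 0.75·(m − 15p_1 − 2p_2)/p_1.
Discretionary income = 92 − 15·3 − 2·4.36 = 38.28; x_2* = 2 + 0.25·38.28/4.36 = 4.195.

x_2* = 4.195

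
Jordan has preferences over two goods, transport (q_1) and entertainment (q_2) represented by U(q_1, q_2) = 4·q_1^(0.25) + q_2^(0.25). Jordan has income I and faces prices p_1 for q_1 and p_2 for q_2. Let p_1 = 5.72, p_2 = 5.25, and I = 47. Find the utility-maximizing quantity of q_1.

MU_q_1 ∝ 4·q_1^(-0.75), MU_q_2 ∝ q_2^(-0.75), so MRS = 4·(q_2/q_1)^(0.75) = p_1/p_2.
Solve for the ratio: q_2/q_1 = [(1/4)·p_1/p_2]^(4/3).
Substitute q_2 = (q_2/q_1)·q_1 into the budget: q_1* = I/(p_1 + p_2·(q_2/q_1)).
Numerically q_2/q_1 = 0.176564, so q_1* = 47/(5.72 + 5.25·0.176564) = 7.0709.

q_1* = 7.0709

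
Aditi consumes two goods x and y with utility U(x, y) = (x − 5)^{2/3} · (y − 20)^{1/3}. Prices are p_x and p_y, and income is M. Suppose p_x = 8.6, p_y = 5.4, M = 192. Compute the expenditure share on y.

Discretionary income = 192 − 5·8.6 − 20·5.4 = 41; x* = 5 + 2/3·41/8.6 = 8.1783; y* = 20 + 1/3·41/5.4 = 22.5309.
Expenditure on y: 5.4·22.5309 = 121.6667; share = 0.6337.

share on y = 0.6337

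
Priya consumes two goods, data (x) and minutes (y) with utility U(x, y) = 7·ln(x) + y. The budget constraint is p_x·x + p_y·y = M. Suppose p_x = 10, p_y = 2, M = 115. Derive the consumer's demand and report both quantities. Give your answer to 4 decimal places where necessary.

MU_x = 7/x, MU_y = 1. Tangency: 7/x = p_x/p_y.
So x*(p_x,p_y) = 7·p_y/p_x, independent of income; and y* = (M − 7·p_y)/p_y.
At the given prices: x* = 7·2/10 = 1.4, and y* = 50.5.

x* = 1.4, y* = 50.5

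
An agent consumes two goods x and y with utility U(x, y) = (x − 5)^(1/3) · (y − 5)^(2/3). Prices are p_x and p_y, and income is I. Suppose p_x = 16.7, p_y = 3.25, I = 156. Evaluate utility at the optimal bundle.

MRS = (1/2)·(y−5)/(x−5). Tangency with p_x/p_y gives y−5 = 2·(p_x/p_y)·(x−5).
Substituting into the budget: x* = 5 + 1/3·(I − 5·p_x − 5·p_y)/p_x, and y* = 5 + 2/3·(…)/p_y.
Discretionary income = 156 − 5·16.7 − 5·3.25 = 56.25; x* = 5 + 1/3·56.25/16.7 = 6.1228; y* = 5 + 2/3·56.25/3.25 = 16.5385.
Utility at the optimum: U(6.1228, 16.5385) = 5.3071.

V = 5.3071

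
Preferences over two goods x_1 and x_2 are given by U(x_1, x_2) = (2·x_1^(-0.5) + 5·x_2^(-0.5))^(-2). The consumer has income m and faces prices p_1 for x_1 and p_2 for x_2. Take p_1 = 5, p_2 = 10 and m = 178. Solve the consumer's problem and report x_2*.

x_2* = 12.4398

Substitute x_2 = (x_2/x_1)·x_1 into the budget: x_1* = m/(p_1 + p_2·(x_2/x_1)).
Numerically x_2/x_1 = 1.160397, so x_1* = 178/(5 + 10·1.160397) = 10.7203 and x_2* = 1.160397·10.7203 = 12.4398.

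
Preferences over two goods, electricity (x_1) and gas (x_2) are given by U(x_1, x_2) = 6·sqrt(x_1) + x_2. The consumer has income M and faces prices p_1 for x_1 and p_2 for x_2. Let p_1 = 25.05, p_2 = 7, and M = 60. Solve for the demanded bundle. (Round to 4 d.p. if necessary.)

Plugging in: x_1* = (3·7/25.05)² = 0.7028, x_2* = 6.0565.

x_1* = 0.7028, x_2* = 6.0565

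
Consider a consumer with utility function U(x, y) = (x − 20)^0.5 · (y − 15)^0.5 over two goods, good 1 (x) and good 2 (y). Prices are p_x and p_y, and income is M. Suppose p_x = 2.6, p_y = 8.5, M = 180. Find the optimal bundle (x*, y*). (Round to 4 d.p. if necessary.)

x* = 20.0962, y* = 15.0294

Substituting into the budget: x* = 20 + 0.5·(M − 20·p_x − 15·p_y)/p_x, and y* = 15 + 0.5·(…)/p_y.
Discretionary income = 180 − 20·2.6 − 15·8.5 = 0.5; x* = 20 + 0.5·0.5/2.6 = 20.0962; y* = 15 + 0.5·0.5/8.5 = 15.0294.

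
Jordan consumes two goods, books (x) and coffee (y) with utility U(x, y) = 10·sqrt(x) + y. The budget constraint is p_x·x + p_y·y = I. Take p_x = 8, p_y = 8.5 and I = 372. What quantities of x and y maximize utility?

Solve: √x = 5·p_y/p_x, so x*(p_x,p_y) = (5·p_y/p_x)², and y* = (I − p_x·x*)/p_y.
Plugging in: x* = (5·8.5/8)² = 28.2227, y* = 17.2022.

x* = 28.2227, y* = 17.2022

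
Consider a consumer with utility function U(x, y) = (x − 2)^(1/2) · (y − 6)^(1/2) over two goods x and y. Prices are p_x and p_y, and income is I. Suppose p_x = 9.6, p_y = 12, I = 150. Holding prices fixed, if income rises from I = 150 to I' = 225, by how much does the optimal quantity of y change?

Let x' = x−2, y' = y−6. MRS = y'/x' = p_x/p_y.
After buying the subsistence bundle (2, 6), a share 0.5 of the remaining income goes to x: x* = 2 + 0.5·(I − 2p_x − 6p_y)/p_x.
Discretionary income = 150 − 2·9.6 − 6·12 = 58.8; y* = 6 + 0.5·58.8/12 = 8.45.
At I' = 225: y* = 11.575. Change: 11.575 − 8.45 = 3.125.

Δy* = 3.125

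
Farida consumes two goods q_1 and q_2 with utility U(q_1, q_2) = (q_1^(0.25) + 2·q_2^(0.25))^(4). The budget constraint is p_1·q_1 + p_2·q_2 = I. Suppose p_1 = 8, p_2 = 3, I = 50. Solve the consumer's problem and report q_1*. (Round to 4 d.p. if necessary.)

q_1* = 1.3906

MRS = MU_q_1/MU_q_2 = (1/2)·(q_2/q_1)^(0.75). Set equal to p_1/p_2.
Hence q_2/q_1 = (2·p_1/p_2)^(1/(0.75)), i.e. raised to the 4/3 power.
With the ratio pinned down, the budget gives q_1* = I/(p_1 + p_2·(q_2/q_1)) and q_2* = (q_2/q_1)·q_1*.
Numerically q_2/q_1 = 9.318192, so q_1* = 50/(8 + 3·9.318192) = 1.3906.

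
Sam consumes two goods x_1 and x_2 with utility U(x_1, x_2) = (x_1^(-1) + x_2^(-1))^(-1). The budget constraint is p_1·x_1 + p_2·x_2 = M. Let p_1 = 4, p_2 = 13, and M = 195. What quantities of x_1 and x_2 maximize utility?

MRS = MU_x_1/MU_x_2 = (x_2/x_1)^(2). Set equal to p_1/p_2.
Hence x_2/x_1 = (p_1/p_2)^(1/(2)), i.e. raised to the 0.5 power.
Substitute x_2 = (x_2/x_1)·x_1 into the budget: x_1* = M/(p_1 + p_2·(x_2/x_1)).
Numerically x_2/x_1 = 0.5547, so x_1* = 195/(4 + 13·0.5547) = 17.3935 and x_2* = 0.5547·17.3935 = 9.6482.

x_1* = 17.3935, x_2* = 9.6482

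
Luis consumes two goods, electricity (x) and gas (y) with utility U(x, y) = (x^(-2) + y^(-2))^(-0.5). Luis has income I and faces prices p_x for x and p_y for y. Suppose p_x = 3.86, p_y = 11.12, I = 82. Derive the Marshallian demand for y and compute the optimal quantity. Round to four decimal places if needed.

From the CES first-order condition, (y/x)^(3) = p_x/p_y.
Solve for the ratio: y/x = [p_x/p_y]^(1/3).
Substitute y = (y/x)·x into the budget: x* = I/(p_x + p_y·(y/x)).
Numerically y/x = 0.702793, so x* = 82/(3.86 + 11.12·0.702793) = 7.0235 and y* = 0.702793·7.0235 = 4.9361.

y* = 4.9361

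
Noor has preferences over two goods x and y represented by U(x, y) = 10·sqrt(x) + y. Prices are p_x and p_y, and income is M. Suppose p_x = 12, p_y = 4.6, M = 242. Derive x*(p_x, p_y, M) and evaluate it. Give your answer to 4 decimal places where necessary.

Utility is quasi-linear in y; the FOC for x is 5/√x = p_x/p_y.
Solve: √x = 5·p_y/p_x, so x*(p_x,p_y) = (5·p_y/p_x)², and y* = (M − p_x·x*)/p_y.
Plugging in: x* = (5·4.6/12)² = 3.6736.

x* = 3.6736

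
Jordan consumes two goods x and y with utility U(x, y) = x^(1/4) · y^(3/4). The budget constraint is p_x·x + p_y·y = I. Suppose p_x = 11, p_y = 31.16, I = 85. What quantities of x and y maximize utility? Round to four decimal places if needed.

Tangency: MRS = (1/3)·y/x = p_x/p_y.
Rearranging, p_y·y = 3·p_x·x. Substituting into the budget gives p_x·x·(1 + 3) = I.
Demand: x*(p_x,p_y,I) = 0.25·I/p_x and y* = 0.75·I/p_y.
At p_x=11, p_y=31.16, I=85: x* = 0.25·85/11 = 1.9318, y* = 2.0459.

x* = 1.9318, y* = 2.0459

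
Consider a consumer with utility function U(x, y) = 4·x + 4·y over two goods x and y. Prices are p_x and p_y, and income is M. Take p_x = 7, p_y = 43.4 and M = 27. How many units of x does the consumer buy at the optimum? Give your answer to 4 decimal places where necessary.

Linear utility — the consumer picks whichever good has higher MU/price: 4/7 = 0.5714 vs 4/43.4 = 0.0922.
x gives more utility per dollar, so spend all income on x: x* = M/p_x, y* = 0.
Numerically: x* = 3.8571, y* = 0.

x* = 3.8571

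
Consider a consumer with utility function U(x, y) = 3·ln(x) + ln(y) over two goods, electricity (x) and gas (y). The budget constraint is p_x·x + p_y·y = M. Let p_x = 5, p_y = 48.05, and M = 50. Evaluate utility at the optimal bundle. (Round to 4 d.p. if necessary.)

V = 4.6982

The MRS is 3·y/x. Set MRS = p_x/p_y.
Rearranging, p_y·y = (1/3)·p_x·x. Substituting into the budget gives p_x·x·(1 + (1/3)) = M.
Demand: x*(p_x,p_y,M) = 0.75·M/p_x and y* = 0.25·M/p_y.
At p_x=5, p_y=48.05, M=50: x* = 0.75·50/5 = 7.5, y* = 0.2601.
Utility at the optimum: U(7.5, 0.2601) = 4.6982.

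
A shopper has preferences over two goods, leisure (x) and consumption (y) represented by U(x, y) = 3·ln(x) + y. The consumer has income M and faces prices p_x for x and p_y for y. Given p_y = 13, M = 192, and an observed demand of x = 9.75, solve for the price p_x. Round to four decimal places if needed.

MU_x = 3/x, MU_y = 1. Tangency: 3/x = p_x/p_y.
So x*(p_x,p_y) = 3·p_y/p_x, independent of income; and y* = (M − 3·p_y)/p_y.
Set x* = 9.75 in the demand function and solve for p_x: p_x = 4.

p_x = 4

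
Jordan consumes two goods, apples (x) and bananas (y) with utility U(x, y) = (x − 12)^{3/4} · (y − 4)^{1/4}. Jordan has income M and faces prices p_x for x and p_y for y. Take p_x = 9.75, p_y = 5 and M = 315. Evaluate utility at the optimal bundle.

Discretionary income = 315 − 12·9.75 − 4·5 = 178; x* = 12 + 0.75·178/9.75 = 25.6923; y* = 4 + 0.25·178/5 = 12.9.
Utility at the optimum: U(25.6923, 12.9) = 12.2943.

V = 12.2943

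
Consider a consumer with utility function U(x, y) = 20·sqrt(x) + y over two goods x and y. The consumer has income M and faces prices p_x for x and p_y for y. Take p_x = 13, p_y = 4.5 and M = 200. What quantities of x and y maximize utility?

Utility is quasi-linear in y; the FOC for x is 10/√x = p_x/p_y.
Thus x* = (10·p_y/p_x)² — independent of M — with the rest of income spent on y.
Plugging in: x* = (10·4.5/13)² = 11.9822, y* = 9.8291.

x* = 11.9822, y* = 9.8291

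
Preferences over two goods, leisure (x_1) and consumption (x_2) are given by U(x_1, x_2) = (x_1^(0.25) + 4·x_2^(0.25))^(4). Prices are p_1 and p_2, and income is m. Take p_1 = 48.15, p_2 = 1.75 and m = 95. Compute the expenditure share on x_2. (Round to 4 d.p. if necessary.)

MU_x_1 ∝ x_1^(-0.75), MU_x_2 ∝ 4·x_2^(-0.75), so MRS = (1/4)·(x_2/x_1)^(0.75) = p_1/p_2.
Solve for the ratio: x_2/x_1 = [4·p_1/p_2]^(4/3).
Substitute x_2 = (x_2/x_1)·x_1 into the budget: x_1* = m/(p_1 + p_2·(x_2/x_1)).
Numerically x_2/x_1 = 527.421276, so x_1* = 95/(48.15 + 1.75·527.421276) = 0.0978 and x_2* = 527.421276·0.0978 = 51.5942.
Expenditure on x_2: 1.75·51.5942 = 90.2898; share = 0.9504.

share on x_2 = 0.9504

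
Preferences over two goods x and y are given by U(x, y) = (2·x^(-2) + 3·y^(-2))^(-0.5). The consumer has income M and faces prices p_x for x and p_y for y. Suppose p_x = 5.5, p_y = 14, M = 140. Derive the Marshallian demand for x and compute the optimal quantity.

x* = 8.1219

From the CES first-order condition, (2/3)·(y/x)^(3) = p_x/p_y.
Hence y/x = ((3/2)·p_x/p_y)^(1/(3)), i.e. raised to the 1/3 power.
With the ratio pinned down, the budget gives x* = M/(p_x + p_y·(y/x)) and y* = (y/x)·x*.
Numerically y/x = 0.838382, so x* = 140/(5.5 + 14·0.838382) = 8.1219.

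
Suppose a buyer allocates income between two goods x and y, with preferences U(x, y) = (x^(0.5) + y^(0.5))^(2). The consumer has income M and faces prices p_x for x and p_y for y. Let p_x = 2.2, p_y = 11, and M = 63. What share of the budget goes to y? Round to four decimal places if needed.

share on y = 0.1667

MU_x ∝ x^(-0.5), MU_y ∝ y^(-0.5), so MRS = (y/x)^(0.5) = p_x/p_y.
Solve for the ratio: y/x = [p_x/p_y]^(2).
Substitute y = (y/x)·x into the budget: x* = M/(p_x + p_y·(y/x)).
Numerically y/x = 0.04, so x* = 63/(2.2 + 11·0.04) = 23.8636 and y* = 0.04·23.8636 = 0.9545.
Expenditure on y: 11·0.9545 = 10.5; share = 0.1667.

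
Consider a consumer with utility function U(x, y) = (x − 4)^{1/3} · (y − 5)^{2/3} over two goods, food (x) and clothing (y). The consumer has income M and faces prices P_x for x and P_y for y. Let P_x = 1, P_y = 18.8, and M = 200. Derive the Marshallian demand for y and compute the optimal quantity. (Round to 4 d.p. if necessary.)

y* = 8.617

MRS = (1/2)·(y−5)/(x−4). Tangency with P_x/P_y gives y−5 = 2·(P_x/P_y)·(x−4).
Substituting into the budget: x* = 4 + 1/3·(M − 4·P_x − 5·P_y)/P_x, and y* = 5 + 2/3·(…)/P_y.
Discretionary income = 200 − 4·1 − 5·18.8 = 102; y* = 5 + 2/3·102/18.8 = 8.617.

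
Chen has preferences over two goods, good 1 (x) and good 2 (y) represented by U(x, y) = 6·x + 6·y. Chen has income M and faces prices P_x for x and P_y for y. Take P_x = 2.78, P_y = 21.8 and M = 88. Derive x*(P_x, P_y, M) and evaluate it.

Linear utility — the consumer picks whichever good has higher MU/price: 6/2.78 = 2.1583 vs 6/21.8 = 0.2752.
x gives more utility per dollar, so spend all income on x: x* = M/P_x, y* = 0.
Numerically: x* = 31.6547, y* = 0.

x* = 31.6547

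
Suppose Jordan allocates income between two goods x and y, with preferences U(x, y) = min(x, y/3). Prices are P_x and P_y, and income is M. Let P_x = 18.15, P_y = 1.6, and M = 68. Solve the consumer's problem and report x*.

With perfect complements, no substitution: consume in ratio x:y = 1:3.
Budget: P_x·x + P_y·3·x = M, so (P_x + 3·P_y)·x = M.
Demand: x*(P_x,P_y,M) = M/(P_x + 3·P_y), y* = 3·M/(P_x + 3·P_y).
Here 18.15 + 3·1.6 = 22.95, giving x* = 2.963.

x* = 2.963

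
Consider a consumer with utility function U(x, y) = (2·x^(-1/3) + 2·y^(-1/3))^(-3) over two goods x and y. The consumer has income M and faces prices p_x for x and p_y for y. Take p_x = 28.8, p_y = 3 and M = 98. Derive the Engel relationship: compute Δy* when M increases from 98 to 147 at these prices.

Δy* = 5.9174

With the ratio pinned down, the budget gives x* = M/(p_x + p_y·(y/x)) and y* = (y/x)·x*.
Numerically y/x = 5.453853, so x* = 98/(28.8 + 3·5.453853) = 2.17 and y* = 5.453853·2.17 = 11.8348.
At M' = 147: y* = 17.7522. Change: 17.7522 − 11.8348 = 5.9174.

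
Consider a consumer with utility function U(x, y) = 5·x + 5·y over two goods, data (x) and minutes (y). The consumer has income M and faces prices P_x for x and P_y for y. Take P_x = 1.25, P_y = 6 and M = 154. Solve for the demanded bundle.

Numerically: x* = 123.2, y* = 0.

x* = 123.2, y* = 0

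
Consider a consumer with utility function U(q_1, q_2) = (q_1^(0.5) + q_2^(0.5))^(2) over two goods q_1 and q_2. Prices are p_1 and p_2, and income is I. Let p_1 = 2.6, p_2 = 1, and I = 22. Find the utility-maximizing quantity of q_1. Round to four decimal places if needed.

MU_q_1 ∝ q_1^(-0.5), MU_q_2 ∝ q_2^(-0.5), so MRS = (q_2/q_1)^(0.5) = p_1/p_2.
Solve for the ratio: q_2/q_1 = [p_1/p_2]^(2).
Substitute q_2 = (q_2/q_1)·q_1 into the budget: q_1* = I/(p_1 + p_2·(q_2/q_1)).
Numerically q_2/q_1 = 6.76, so q_1* = 22/(2.6 + 1·6.76) = 2.3504.

q_1* = 2.3504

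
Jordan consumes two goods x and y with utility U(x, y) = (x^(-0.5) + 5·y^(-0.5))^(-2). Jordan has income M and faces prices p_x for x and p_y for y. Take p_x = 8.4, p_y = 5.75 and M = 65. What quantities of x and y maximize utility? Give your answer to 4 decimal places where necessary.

x* = 2.1633, y* = 8.144

MRS = MU_x/MU_y = (1/5)·(y/x)^(1.5). Set equal to p_x/p_y.
Solve for the ratio: y/x = [5·p_x/p_y]^(2/3).
With the ratio pinned down, the budget gives x* = M/(p_x + p_y·(y/x)) and y* = (y/x)·x*.
Numerically y/x = 3.764618, so x* = 65/(8.4 + 5.75·3.764618) = 2.1633 and y* = 3.764618·2.1633 = 8.144.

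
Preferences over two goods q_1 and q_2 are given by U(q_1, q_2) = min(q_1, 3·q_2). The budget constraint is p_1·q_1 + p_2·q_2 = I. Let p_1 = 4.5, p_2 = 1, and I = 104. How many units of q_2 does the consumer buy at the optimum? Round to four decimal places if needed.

q_2* = 7.1724

Leontief preferences: the optimum is at the kink where q_1/3 = q_2/1, i.e. q_2 = (1/3)·q_1.
Budget: p_1·q_1 + p_2·(1/3)·q_1 = I, so (3·p_1 + p_2)·q_1 = 3·I.
Demand: q_1*(p_1,p_2,I) = 3·I/(3·p_1 + p_2), q_2* = I/(3·p_1 + p_2).
Here 3·4.5 + 1 = 14.5, giving q_2* = 7.1724.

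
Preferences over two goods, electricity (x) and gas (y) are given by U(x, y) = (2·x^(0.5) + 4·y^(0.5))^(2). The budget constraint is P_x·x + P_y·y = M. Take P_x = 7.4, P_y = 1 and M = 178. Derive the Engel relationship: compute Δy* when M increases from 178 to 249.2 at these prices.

From the CES first-order condition, (1/2)·(y/x)^(0.5) = P_x/P_y.
Solve for the ratio: y/x = [2·P_x/P_y]^(2).
With the ratio pinned down, the budget gives x* = M/(P_x + P_y·(y/x)) and y* = (y/x)·x*.
Numerically y/x = 219.04, so x* = 178/(7.4 + 1·219.04) = 0.7861 and y* = 219.04·0.7861 = 172.183.
At M' = 249.2: y* = 241.0562. Change: 241.0562 − 172.183 = 68.8732.

Δy* = 68.8732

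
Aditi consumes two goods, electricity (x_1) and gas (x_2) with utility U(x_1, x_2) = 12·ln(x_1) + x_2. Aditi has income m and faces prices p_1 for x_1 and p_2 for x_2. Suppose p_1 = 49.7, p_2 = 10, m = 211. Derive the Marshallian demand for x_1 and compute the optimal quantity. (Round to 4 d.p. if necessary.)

MU_x_1 = 12/x_1, MU_x_2 = 1. Tangency: 12/x_1 = p_1/p_2.
So x_1*(p_1,p_2) = 12·p_2/p_1, independent of income; and x_2* = (m − 12·p_2)/p_2.
At the given prices: x_1* = 12·10/49.7 = 2.4145.

x_1* = 2.4145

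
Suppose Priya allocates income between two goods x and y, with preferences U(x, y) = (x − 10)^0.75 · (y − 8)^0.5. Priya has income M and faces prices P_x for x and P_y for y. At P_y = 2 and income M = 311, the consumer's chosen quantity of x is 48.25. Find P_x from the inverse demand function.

This is Cobb-Douglas in (x−10, y−8): tangency gives 0.75·P_y·(y−8) = 0.5·P_x·(x−10).
Substituting into the budget: x* = 10 + 0.6·(M − 10·P_x − 8·P_y)/P_x, and y* = 8 + 0.4·(…)/P_y.
Set x* = 48.25 in the demand function and solve for P_x: P_x = 4.

P_x = 4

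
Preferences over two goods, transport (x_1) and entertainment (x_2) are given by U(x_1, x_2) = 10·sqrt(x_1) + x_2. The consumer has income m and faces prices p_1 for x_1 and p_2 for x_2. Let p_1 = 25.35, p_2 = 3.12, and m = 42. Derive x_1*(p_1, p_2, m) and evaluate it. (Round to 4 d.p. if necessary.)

Set MRS = p_1/p_2: 5·x_1^(−1/2) = p_1/p_2.
Thus x_1* = (5·p_2/p_1)² — independent of m — with the rest of income spent on x_2.
Plugging in: x_1* = (5·3.12/25.35)² = 0.3787.

x_1* = 0.3787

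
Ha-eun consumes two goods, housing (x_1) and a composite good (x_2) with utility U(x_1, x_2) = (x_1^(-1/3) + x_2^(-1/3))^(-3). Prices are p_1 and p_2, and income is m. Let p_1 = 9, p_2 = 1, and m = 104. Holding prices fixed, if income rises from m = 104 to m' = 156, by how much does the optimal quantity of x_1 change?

Δx_1* = 3.663

From the CES first-order condition, (x_2/x_1)^(4/3) = p_1/p_2.
Solve for the ratio: x_2/x_1 = [p_1/p_2]^(0.75).
With the ratio pinned down, the budget gives x_1* = m/(p_1 + p_2·(x_2/x_1)) and x_2* = (x_2/x_1)·x_1*.
Numerically x_2/x_1 = 5.196152, so x_1* = 104/(9 + 1·5.196152) = 7.3259.
At m' = 156: x_1* = 10.9889. Change: 10.9889 − 7.3259 = 3.663.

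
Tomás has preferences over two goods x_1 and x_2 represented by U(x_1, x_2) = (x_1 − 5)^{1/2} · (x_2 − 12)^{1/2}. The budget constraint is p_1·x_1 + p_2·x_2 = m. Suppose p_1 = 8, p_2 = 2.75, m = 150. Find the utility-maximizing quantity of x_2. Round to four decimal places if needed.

x_2* = 26

MRS = (x_2−12)/(x_1−5). Tangency with p_1/p_2 gives x_2−12 = (p_1/p_2)·(x_1−5).
After buying the subsistence bundle (5, 12), a share 0.5 of the remaining income goes to x_1: x_1* = 5 + 0.5·(m − 5p_1 − 12p_2)/p_1.
Discretionary income = 150 − 5·8 − 12·2.75 = 77; x_2* = 12 + 0.5·77/2.75 = 26.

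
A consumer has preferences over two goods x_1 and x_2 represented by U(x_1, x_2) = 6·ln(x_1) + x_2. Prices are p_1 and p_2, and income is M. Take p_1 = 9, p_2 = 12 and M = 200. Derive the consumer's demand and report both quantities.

So x_1*(p_1,p_2) = 6·p_2/p_1, independent of income; and x_2* = (M − 6·p_2)/p_2.
At the given prices: x_1* = 6·12/9 = 8, and x_2* = 10.6667.

x_1* = 8, x_2* = 10.6667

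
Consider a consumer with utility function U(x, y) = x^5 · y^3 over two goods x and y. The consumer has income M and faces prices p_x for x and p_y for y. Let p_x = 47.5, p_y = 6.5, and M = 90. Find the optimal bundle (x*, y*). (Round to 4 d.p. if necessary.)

x* = 1.1842, y* = 5.1923

Tangency: MRS = (5/3)·y/x = p_x/p_y.
Rearranging, p_y·y = (3/5)·p_x·x. Substituting into the budget gives p_x·x·(1 + (3/5)) = M.
Demand: x*(p_x,p_y,M) = 0.625·M/p_x and y* = 0.375·M/p_y.
At p_x=47.5, p_y=6.5, M=90: x* = 0.625·90/47.5 = 1.1842, y* = 5.1923.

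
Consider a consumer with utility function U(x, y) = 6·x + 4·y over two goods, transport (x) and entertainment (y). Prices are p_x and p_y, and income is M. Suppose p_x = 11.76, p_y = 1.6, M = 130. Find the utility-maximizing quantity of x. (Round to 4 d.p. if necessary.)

Perfect substitutes: compare marginal utility per dollar. 6/p_x vs 4/p_y → 0.5102 vs 2.5.
y gives more utility per dollar, so spend all income on y: y* = M/p_y, x* = 0.
Numerically: x* = 0, y* = 81.25.

x* = 0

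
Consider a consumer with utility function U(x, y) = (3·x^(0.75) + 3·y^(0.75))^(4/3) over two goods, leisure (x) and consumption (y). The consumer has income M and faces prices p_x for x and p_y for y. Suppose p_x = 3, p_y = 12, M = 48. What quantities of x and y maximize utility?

x* = 15.7538, y* = 0.0615

MRS = MU_x/MU_y = (y/x)^(0.25). Set equal to p_x/p_y.
Solve for the ratio: y/x = [p_x/p_y]^(4).
Substitute y = (y/x)·x into the budget: x* = M/(p_x + p_y·(y/x)).
Numerically y/x = 0.003906, so x* = 48/(3 + 12·0.003906) = 15.7538 and y* = 0.003906·15.7538 = 0.0615.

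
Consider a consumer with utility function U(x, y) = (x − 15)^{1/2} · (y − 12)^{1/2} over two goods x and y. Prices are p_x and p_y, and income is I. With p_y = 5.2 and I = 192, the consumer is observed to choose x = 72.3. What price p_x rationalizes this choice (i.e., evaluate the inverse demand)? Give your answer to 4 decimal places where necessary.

p_x = 1

This is Cobb-Douglas in (x−15, y−12): tangency gives 0.5·p_y·(y−12) = 0.5·p_x·(x−15).
Substituting into the budget: x* = 15 + 0.5·(I − 15·p_x − 12·p_y)/p_x, and y* = 12 + 0.5·(…)/p_y.
Set x* = 72.3 in the demand function and solve for p_x: p_x = 1.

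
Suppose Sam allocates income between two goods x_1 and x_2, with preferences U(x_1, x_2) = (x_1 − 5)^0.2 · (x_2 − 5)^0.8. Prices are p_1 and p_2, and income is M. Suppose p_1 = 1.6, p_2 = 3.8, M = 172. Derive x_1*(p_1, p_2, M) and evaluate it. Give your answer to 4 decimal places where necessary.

x_1* = 23.125

MRS = (1/4)·(x_2−5)/(x_1−5). Tangency with p_1/p_2 gives x_2−5 = 4·(p_1/p_2)·(x_1−5).
Substituting into the budget: x_1* = 5 + 0.2·(M − 5·p_1 − 5·p_2)/p_1, and x_2* = 5 + 0.8·(…)/p_2.
Discretionary income = 172 − 5·1.6 − 5·3.8 = 145; x_1* = 5 + 0.2·145/1.6 = 23.125.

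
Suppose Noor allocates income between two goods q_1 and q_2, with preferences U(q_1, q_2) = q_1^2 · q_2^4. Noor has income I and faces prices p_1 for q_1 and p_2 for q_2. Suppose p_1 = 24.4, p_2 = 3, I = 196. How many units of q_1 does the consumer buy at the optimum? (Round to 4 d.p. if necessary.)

q_1* = 2.6776

The MRS is (1/2)·q_2/q_1. Set MRS = p_1/p_2.
Rearranging, p_2·q_2 = 2·p_1·q_1. Substituting into the budget gives p_1·q_1·(1 + 2) = I.
Demand: q_1*(p_1,p_2,I) = 1/3·I/p_1 and q_2* = 2/3·I/p_2.
At p_1=24.4, p_2=3, I=196: q_1* = 1/3·196/24.4 = 2.6776.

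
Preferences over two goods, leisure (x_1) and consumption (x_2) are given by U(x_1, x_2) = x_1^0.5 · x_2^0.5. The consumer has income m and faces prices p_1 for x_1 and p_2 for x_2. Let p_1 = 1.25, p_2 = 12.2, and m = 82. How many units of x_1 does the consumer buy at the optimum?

The MRS is x_2/x_1. Set MRS = p_1/p_2.
So 0.5·p_2·x_2 = 0.5·p_1·x_1; combined with the budget, a share 0.5 of income goes to x_1.
Demand: x_1*(p_1,p_2,m) = 0.5·m/p_1 and x_2* = 0.5·m/p_2.
At p_1=1.25, p_2=12.2, m=82: x_1* = 0.5·82/1.25 = 32.8.

x_1* = 32.8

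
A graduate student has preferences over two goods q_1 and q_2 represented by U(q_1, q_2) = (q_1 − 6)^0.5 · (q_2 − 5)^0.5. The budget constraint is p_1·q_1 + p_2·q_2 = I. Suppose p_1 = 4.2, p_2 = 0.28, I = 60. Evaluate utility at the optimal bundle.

Substituting into the budget: q_1* = 6 + 0.5·(I − 6·p_1 − 5·p_2)/p_1, and q_2* = 5 + 0.5·(…)/p_2.
Discretionary income = 60 − 6·4.2 − 5·0.28 = 33.4; q_1* = 6 + 0.5·33.4/4.2 = 9.9762; q_2* = 5 + 0.5·33.4/0.28 = 64.6429.
Utility at the optimum: U(9.9762, 64.6429) = 15.3997.

V = 15.3997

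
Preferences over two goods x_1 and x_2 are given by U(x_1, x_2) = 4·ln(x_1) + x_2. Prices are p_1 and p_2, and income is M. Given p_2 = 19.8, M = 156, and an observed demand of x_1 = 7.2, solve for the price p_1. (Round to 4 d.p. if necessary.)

MU_x_1 = 4/x_1, MU_x_2 = 1. Tangency: 4/x_1 = p_1/p_2.
So x_1*(p_1,p_2) = 4·p_2/p_1, independent of income; and x_2* = (M − 4·p_2)/p_2.
Set x_1* = 7.2 in the demand function and solve for p_1: p_1 = 11.

p_1 = 11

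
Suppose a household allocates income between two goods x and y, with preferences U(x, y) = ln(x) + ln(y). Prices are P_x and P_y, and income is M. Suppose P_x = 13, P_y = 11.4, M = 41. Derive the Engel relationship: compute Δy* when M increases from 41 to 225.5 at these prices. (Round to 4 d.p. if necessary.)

Tangency: MRS = y/x = P_x/P_y.
Rearranging, P_y·y = P_x·x. Substituting into the budget gives P_x·x·(1 + 1) = M.
Demand: x*(P_x,P_y,M) = 0.5·M/P_x and y* = 0.5·M/P_y.
At P_x=13, P_y=11.4, M=41: y* = 0.5·41/11.4 = 1.7982.
At M' = 225.5: y* = 9.8904. Change: 9.8904 − 1.7982 = 8.0921.

Δy* = 8.0921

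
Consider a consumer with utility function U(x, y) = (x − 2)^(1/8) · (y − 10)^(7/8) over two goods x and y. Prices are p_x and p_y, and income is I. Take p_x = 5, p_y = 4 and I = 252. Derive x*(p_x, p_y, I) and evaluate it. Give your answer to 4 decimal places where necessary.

x* = 7.05

MRS = (1/7)·(y−10)/(x−2). Tangency with p_x/p_y gives y−10 = 7·(p_x/p_y)·(x−2).
Substituting into the budget: x* = 2 + 0.125·(I − 2·p_x − 10·p_y)/p_x, and y* = 10 + 0.875·(…)/p_y.
Discretionary income = 252 − 2·5 − 10·4 = 202; x* = 2 + 0.125·202/5 = 7.05.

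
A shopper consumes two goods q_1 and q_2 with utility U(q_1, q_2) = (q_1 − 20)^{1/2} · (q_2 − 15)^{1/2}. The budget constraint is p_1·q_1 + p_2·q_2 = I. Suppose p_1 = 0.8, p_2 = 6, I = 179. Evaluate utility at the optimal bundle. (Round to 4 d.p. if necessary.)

V = 16.6599

Let q_1' = q_1−20, q_2' = q_2−15. MRS = q_2'/q_1' = p_1/p_2.
Substituting into the budget: q_1* = 20 + 0.5·(I − 20·p_1 − 15·p_2)/p_1, and q_2* = 15 + 0.5·(…)/p_2.
Discretionary income = 179 − 20·0.8 − 15·6 = 73; q_1* = 20 + 0.5·73/0.8 = 65.625; q_2* = 15 + 0.5·73/6 = 21.0833.
Utility at the optimum: U(65.625, 21.0833) = 16.6599.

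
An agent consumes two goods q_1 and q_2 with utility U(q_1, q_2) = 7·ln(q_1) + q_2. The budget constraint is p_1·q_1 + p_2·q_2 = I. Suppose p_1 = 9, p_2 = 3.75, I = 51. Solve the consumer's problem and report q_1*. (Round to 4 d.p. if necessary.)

q_1* = 2.9167

MU_q_1 = 7/q_1, MU_q_2 = 1. Tangency: 7/q_1 = p_1/p_2.
So q_1*(p_1,p_2) = 7·p_2/p_1, independent of income; and q_2* = (I − 7·p_2)/p_2.
At the given prices: q_1* = 7·3.75/9 = 2.9167.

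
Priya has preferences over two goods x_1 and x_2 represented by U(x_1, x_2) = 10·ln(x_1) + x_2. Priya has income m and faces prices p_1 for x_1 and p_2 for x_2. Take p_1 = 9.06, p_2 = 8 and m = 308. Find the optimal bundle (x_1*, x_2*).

Set MRS = p_1/p_2: (10/x_1)/1 = p_1/p_2.
So x_1*(p_1,p_2) = 10·p_2/p_1, independent of income; and x_2* = (m − 10·p_2)/p_2.
At the given prices: x_1* = 10·8/9.06 = 8.83, and x_2* = 28.5.

x_1* = 8.83, x_2* = 28.5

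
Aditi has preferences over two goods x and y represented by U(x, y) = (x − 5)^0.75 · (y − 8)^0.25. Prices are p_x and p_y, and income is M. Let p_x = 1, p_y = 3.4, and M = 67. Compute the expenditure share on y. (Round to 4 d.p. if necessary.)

share on y = 0.5358

Let x' = x−5, y' = y−8. MRS = 3·y'/x' = p_x/p_y.
Substituting into the budget: x* = 5 + 0.75·(M − 5·p_x − 8·p_y)/p_x, and y* = 8 + 0.25·(…)/p_y.
Discretionary income = 67 − 5·1 − 8·3.4 = 34.8; x* = 5 + 0.75·34.8/1 = 31.1; y* = 8 + 0.25·34.8/3.4 = 10.5588.
Expenditure on y: 3.4·10.5588 = 35.9; share = 0.5358.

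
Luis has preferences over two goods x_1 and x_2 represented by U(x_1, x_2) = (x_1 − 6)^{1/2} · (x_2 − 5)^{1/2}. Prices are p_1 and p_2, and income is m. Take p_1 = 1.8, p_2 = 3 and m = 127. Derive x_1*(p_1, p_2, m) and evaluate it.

x_1* = 34.1111

Let x_1' = x_1−6, x_2' = x_2−5. MRS = x_2'/x_1' = p_1/p_2.
Substituting into the budget: x_1* = 6 + 0.5·(m − 6·p_1 − 5·p_2)/p_1, and x_2* = 5 + 0.5·(…)/p_2.
Discretionary income = 127 − 6·1.8 − 5·3 = 101.2; x_1* = 6 + 0.5·101.2/1.8 = 34.1111.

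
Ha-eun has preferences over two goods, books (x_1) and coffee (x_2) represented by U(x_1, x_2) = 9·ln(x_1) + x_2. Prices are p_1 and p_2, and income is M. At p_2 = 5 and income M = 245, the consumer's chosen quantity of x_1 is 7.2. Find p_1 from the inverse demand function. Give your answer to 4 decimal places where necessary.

p_1 = 6.25

Set MRS = p_1/p_2: (9/x_1)/1 = p_1/p_2.
So x_1*(p_1,p_2) = 9·p_2/p_1, independent of income; and x_2* = (M − 9·p_2)/p_2.
Set x_1* = 7.2 in the demand function and solve for p_1: p_1 = 6.25.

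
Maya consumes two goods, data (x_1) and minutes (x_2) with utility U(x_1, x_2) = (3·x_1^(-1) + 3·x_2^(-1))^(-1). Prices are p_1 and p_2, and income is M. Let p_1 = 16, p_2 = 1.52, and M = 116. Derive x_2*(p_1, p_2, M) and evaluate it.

MRS = MU_x_1/MU_x_2 = (x_2/x_1)^(2). Set equal to p_1/p_2.
Solve for the ratio: x_2/x_1 = [p_1/p_2]^(0.5).
With the ratio pinned down, the budget gives x_1* = M/(p_1 + p_2·(x_2/x_1)) and x_2* = (x_2/x_1)·x_1*.
Numerically x_2/x_1 = 3.244428, so x_1* = 116/(16 + 1.52·3.244428) = 5.5419 and x_2* = 3.244428·5.5419 = 17.9802.

x_2* = 17.9802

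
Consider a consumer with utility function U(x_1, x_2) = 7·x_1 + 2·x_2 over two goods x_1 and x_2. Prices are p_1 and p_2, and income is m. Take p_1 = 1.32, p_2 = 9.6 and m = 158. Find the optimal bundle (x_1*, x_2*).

x_1 gives more utility per dollar, so spend all income on x_1: x_1* = m/p_1, x_2* = 0.
Numerically: x_1* = 119.697, x_2* = 0.

x_1* = 119.697, x_2* = 0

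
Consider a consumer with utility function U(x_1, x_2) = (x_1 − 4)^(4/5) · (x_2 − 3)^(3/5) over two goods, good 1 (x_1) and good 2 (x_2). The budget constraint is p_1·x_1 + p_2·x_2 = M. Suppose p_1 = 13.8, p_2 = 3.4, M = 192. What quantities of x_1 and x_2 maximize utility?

Let x_1' = x_1−4, x_2' = x_2−3. MRS = (4/3)·x_2'/x_1' = p_1/p_2.
Substituting into the budget: x_1* = 4 + 4/7·(M − 4·p_1 − 3·p_2)/p_1, and x_2* = 3 + 3/7·(…)/p_2.
Discretionary income = 192 − 4·13.8 − 3·3.4 = 126.6; x_1* = 4 + 4/7·126.6/13.8 = 9.2422; x_2* = 3 + 3/7·126.6/3.4 = 18.958.

x_1* = 9.2422, x_2* = 18.958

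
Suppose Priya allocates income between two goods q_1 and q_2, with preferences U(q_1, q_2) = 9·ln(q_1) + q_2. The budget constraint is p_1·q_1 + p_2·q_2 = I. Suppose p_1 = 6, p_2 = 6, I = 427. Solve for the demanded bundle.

q_1* = 9, q_2* = 62.1667

MU_q_1 = 9/q_1, MU_q_2 = 1. Tangency: 9/q_1 = p_1/p_2.
So q_1*(p_1,p_2) = 9·p_2/p_1, independent of income; and q_2* = (I − 9·p_2)/p_2.
At the given prices: q_1* = 9·6/6 = 9, and q_2* = 62.1667.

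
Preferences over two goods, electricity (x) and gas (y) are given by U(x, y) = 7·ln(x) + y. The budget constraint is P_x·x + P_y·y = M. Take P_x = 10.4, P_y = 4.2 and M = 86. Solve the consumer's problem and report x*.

x* = 2.8269

Set MRS = P_x/P_y: (7/x)/1 = P_x/P_y.
So x*(P_x,P_y) = 7·P_y/P_x, independent of income; and y* = (M − 7·P_y)/P_y.
At the given prices: x* = 7·4.2/10.4 = 2.8269.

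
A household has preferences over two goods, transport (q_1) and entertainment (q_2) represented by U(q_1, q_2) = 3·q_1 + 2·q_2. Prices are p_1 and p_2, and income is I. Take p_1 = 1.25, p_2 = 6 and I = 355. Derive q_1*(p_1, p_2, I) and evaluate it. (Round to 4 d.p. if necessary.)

q_1 gives more utility per dollar, so spend all income on q_1: q_1* = I/p_1, q_2* = 0.
Numerically: q_1* = 284, q_2* = 0.

q_1* = 284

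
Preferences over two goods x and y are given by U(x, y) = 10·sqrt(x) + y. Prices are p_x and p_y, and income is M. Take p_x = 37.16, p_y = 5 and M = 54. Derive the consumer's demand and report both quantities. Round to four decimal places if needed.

x* = 0.4526, y* = 7.4362

MU_x = 5/√x, MU_y = 1. Tangency: 5/√x = p_x/p_y.
Solve: √x = 5·p_y/p_x, so x*(p_x,p_y) = (5·p_y/p_x)², and y* = (M − p_x·x*)/p_y.
Plugging in: x* = (5·5/37.16)² = 0.4526, y* = 7.4362.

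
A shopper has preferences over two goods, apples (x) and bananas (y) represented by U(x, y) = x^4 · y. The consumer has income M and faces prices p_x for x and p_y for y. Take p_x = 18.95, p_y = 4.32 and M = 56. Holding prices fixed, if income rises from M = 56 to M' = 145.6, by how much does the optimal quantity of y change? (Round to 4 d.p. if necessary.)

Δy* = 4.1481

Tangency: MRS = 4·y/x = p_x/p_y.
Rearranging, p_y·y = (1/4)·p_x·x. Substituting into the budget gives p_x·x·(1 + (1/4)) = M.
Demand: x*(p_x,p_y,M) = 0.8·M/p_x and y* = 0.2·M/p_y.
At p_x=18.95, p_y=4.32, M=56: y* = 0.2·56/4.32 = 2.5926.
At M' = 145.6: y* = 6.7407. Change: 6.7407 − 2.5926 = 4.1481.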